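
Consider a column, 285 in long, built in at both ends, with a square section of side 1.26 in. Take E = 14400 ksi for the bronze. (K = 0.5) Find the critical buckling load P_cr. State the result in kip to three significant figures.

I = a⁴/12 = 1.26⁴/12 = 0.2100 in⁴
Effective length L_e = K·L = 0.5 × 285 = 142.5 in
P_cr = π²EI / L_e² = π² × 14400×10³ × 0.2100 / 142.5² = 1.470×10^3 lb

P_cr ≈ 1.47 kip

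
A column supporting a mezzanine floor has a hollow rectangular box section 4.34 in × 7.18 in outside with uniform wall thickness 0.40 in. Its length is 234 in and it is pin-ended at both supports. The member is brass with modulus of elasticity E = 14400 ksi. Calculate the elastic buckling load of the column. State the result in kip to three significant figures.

P_cr ≈ 65.7 kip

Inner dimensions: h_i = 7.18 − 2×0.40 = 6.380 in, b_i = 4.34 − 2×0.40 = 3.540 in
Weak-axis I_min = (h_o·b_o³ − h_i·b_i³)/12 with b_o = 4.34, b_i = 3.540 in (shorter outer/inner sides).
I_min = (7.18×4.34³ − 6.380×3.540³)/12 = 25.33 in⁴
Effective length L_e = K·L = 1 × 234 = 234.0 in
P_cr = π²EI / L_e² = π² × 14400×10³ × 25.33 / 234.0² = 6.573×10^4 lb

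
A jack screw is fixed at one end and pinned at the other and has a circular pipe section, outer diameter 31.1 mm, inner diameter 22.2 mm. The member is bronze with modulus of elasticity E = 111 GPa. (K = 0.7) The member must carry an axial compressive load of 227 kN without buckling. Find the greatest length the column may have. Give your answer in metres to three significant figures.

d_o = 31.1 mm, d_i = 22.2 mm
I = π(d_o⁴ − d_i⁴)/64 = π(31.1⁴ − 22.20⁴)/64 = 3.400×10^4 mm⁴
I = 3.400×10^-8 m⁴
At the buckling limit P_cr = P = 2.270×10^5 N
From P_cr = π²EI/(K·L)²:  L = (1/K)·√(π²EI/P_cr) = (1/0.7)·√(π²×1.11×10^11×3.400×10^-8/2.270×10^5)
L = 0.579 m

L_max ≈ 0.579 m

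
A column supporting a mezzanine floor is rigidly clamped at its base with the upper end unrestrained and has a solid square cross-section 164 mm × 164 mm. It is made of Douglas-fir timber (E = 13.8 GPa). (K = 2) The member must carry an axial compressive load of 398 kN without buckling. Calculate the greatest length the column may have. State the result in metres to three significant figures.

I = a⁴/12 = 164⁴/12 = 6.028×10^7 mm⁴
I = 6.028×10^-5 m⁴
At the buckling limit P_cr = P = 3.980×10^5 N
From P_cr = π²EI/(K·L)²:  L = (1/K)·√(π²EI/P_cr) = (1/2)·√(π²×1.38×10^10×6.028×10^-5/3.980×10^5)
L = 2.27 m

L_max ≈ 2.27 m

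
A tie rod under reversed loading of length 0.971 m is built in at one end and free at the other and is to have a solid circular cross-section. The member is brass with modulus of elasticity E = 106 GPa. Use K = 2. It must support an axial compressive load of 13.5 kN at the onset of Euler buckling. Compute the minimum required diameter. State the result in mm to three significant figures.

d ≈ 31.6 mm

L_e = K·L = 2 × 0.971 = 1.942 m
Required I = P_cr·L_e²/(π²E) = 1.350×10^4 × 1.942² / (π² × 1.06×10^11) = 4.867×10^-8 m⁴
I_req = 4.867×10^4 mm⁴
Solid circle: I = πd⁴/64  ⇒  d = (64I/π)^(1/4) = (64×4.867×10^4/π)^(1/4) = 31.6 mm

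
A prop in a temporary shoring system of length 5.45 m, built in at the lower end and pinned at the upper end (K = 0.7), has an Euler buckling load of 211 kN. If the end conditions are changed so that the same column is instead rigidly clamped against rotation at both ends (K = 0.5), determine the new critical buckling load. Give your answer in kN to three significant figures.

P_cr ≈ 414 kN

P_cr ∝ 1/K², so P_cr,new = P_cr,old × (K_old/K_new)² = 211 × (0.7/0.5)²
= 211 × 1.960 = 414 kN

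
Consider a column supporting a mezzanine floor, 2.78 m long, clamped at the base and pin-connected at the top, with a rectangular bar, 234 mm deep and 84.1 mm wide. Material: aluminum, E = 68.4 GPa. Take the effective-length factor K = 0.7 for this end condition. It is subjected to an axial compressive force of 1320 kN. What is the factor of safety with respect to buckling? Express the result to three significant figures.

Buckling occurs about the weak axis: I_min = h·b³/12 with b = 84.1 mm (the shorter side).
I_min = 234×84.1³/12 = 1.160×10^7 mm⁴
I = 1.160×10^7 mm⁴ = 1.160×10^-5 m⁴
Effective length L_e = K·L = 0.7 × 2.78 = 1.946 m
P_cr = π²EI / L_e² = π² × 68.4×10⁹ × 1.160×10^-5 / 1.946² = 2.068×10^6 N
Factor of safety n = P_cr / P = 2067.7 / 1320 = 1.57

n ≈ 1.57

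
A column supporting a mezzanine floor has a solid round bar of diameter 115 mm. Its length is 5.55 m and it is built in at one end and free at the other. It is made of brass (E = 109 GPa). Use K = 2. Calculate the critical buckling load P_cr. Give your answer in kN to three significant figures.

P_cr ≈ 75.0 kN

I = πd⁴/64 = π×115⁴/64 = 8.585×10^6 mm⁴
I = 8.585×10^6 mm⁴ = 8.585×10^-6 m⁴
Effective length L_e = K·L = 2 × 5.55 = 11.10 m
P_cr = π²EI / L_e² = π² × 109×10⁹ × 8.585×10^-6 / 11.10² = 7.496×10^4 N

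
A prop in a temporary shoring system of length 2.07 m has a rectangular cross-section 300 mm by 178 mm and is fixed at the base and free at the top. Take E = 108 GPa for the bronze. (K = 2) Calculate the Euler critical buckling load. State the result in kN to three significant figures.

P_cr ≈ 8770 kN

Buckling occurs about the weak axis: I_min = h·b³/12 with b = 178 mm (the shorter side).
I_min = 300×178³/12 = 1.410×10^8 mm⁴
I = 1.410×10^8 mm⁴ = 1.410×10^-4 m⁴
Effective length L_e = K·L = 2 × 2.07 = 4.140 m
P_cr = π²EI / L_e² = π² × 108×10⁹ × 1.410×10^-4 / 4.140² = 8.768×10^6 N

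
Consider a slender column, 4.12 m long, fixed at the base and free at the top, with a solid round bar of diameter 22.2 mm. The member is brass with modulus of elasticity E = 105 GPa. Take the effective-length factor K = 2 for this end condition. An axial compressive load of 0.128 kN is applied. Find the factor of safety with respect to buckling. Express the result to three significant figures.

I = πd⁴/64 = π×22.2⁴/64 = 1.192×10^4 mm⁴
I = 1.192×10^4 mm⁴ = 1.192×10^-8 m⁴
Effective length L_e = K·L = 2 × 4.12 = 8.240 m
P_cr = π²EI / L_e² = π² × 105×10⁹ × 1.192×10^-8 / 8.240² = 182.0 N
Factor of safety n = P_cr / P = 0.18198 / 0.128 = 1.42

n ≈ 1.42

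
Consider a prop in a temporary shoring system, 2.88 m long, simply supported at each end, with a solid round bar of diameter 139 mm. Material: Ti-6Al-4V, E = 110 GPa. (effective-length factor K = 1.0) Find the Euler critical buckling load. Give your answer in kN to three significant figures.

P_cr ≈ 2400 kN

I = πd⁴/64 = π×139⁴/64 = 1.832×10^7 mm⁴
I = 1.832×10^7 mm⁴ = 1.832×10^-5 m⁴
Effective length L_e = K·L = 1 × 2.88 = 2.880 m
P_cr = π²EI / L_e² = π² × 110×10⁹ × 1.832×10^-5 / 2.880² = 2.398×10^6 N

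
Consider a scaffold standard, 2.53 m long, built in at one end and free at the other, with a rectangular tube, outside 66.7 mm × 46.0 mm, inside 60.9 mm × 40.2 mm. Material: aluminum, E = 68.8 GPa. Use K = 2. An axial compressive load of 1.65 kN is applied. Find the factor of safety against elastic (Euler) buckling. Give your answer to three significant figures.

n ≈ 3.40

Weak-axis I_min = (h_o·b_o³ − h_i·b_i³)/12 with b_o = 46.0, b_i = 40.20 mm (shorter outer/inner sides).
I_min = (66.7×46.0³ − 60.90×40.20³)/12 = 2.113×10^5 mm⁴
I = 2.113×10^5 mm⁴ = 2.113×10^-7 m⁴
Effective length L_e = K·L = 2 × 2.53 = 5.060 m
P_cr = π²EI / L_e² = π² × 68.8×10⁹ × 2.113×10^-7 / 5.060² = 5.605×10^3 N
Factor of safety n = P_cr / P = 5.6046 / 1.65 = 3.40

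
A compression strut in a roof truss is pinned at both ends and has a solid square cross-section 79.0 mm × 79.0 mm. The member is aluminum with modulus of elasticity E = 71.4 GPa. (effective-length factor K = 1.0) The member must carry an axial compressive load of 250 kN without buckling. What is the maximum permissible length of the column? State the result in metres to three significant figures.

L_max ≈ 3.02 m

I = a⁴/12 = 79.0⁴/12 = 3.246×10^6 mm⁴
I = 3.246×10^-6 m⁴
At the buckling limit P_cr = P = 2.500×10^5 N
From P_cr = π²EI/(K·L)²:  L = (1/K)·√(π²EI/P_cr) = (1/1)·√(π²×7.14×10^10×3.246×10^-6/2.500×10^5)
L = 3.02 m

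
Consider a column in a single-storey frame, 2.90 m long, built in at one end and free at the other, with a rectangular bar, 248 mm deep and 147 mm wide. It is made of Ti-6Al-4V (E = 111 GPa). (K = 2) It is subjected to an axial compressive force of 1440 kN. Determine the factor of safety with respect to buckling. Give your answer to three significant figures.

Buckling occurs about the weak axis: I_min = h·b³/12 with b = 147 mm (the shorter side).
I_min = 248×147³/12 = 6.565×10^7 mm⁴
I = 6.565×10^7 mm⁴ = 6.565×10^-5 m⁴
Effective length L_e = K·L = 2 × 2.90 = 5.800 m
P_cr = π²EI / L_e² = π² × 111×10⁹ × 6.565×10^-5 / 5.800² = 2.138×10^6 N
Factor of safety n = P_cr / P = 2137.9 / 1440 = 1.48

n ≈ 1.48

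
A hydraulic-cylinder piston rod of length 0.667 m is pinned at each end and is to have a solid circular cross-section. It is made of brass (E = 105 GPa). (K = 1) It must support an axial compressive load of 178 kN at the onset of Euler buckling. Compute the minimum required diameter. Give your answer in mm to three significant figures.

L_e = K·L = 1 × 0.667 = 0.6670 m
Required I = P_cr·L_e²/(π²E) = 1.780×10^5 × 0.6670² / (π² × 1.05×10^11) = 7.642×10^-8 m⁴
I_req = 7.642×10^4 mm⁴
Solid circle: I = πd⁴/64  ⇒  d = (64I/π)^(1/4) = (64×7.642×10^4/π)^(1/4) = 35.3 mm

d ≈ 35.3 mm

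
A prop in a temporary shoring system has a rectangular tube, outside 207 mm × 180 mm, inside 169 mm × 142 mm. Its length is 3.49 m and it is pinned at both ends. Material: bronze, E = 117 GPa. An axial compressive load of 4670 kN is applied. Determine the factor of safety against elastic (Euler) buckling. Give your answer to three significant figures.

n ≈ 1.22

Weak-axis I_min = (h_o·b_o³ − h_i·b_i³)/12 with b_o = 180, b_i = 142.0 mm (shorter outer/inner sides).
I_min = (207×180³ − 169.0×142.0³)/12 = 6.028×10^7 mm⁴
I = 6.028×10^7 mm⁴ = 6.028×10^-5 m⁴
Effective length L_e = K·L = 1 × 3.49 = 3.490 m
P_cr = π²EI / L_e² = π² × 117×10⁹ × 6.028×10^-5 / 3.490² = 5.715×10^6 N
Factor of safety n = P_cr / P = 5714.6 / 4670 = 1.22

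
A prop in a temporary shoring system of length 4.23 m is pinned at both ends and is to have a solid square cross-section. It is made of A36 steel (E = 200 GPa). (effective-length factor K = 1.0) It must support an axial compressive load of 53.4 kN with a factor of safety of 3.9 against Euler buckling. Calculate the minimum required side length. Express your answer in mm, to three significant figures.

a ≈ 69.0 mm

Required P_cr = n·P = 3.9 × 53.4 = 208.3 kN
L_e = K·L = 1 × 4.23 = 4.230 m
Required I = P_cr·L_e²/(π²E) = 2.083×10^5 × 4.230² / (π² × 2.00×10^11) = 1.888×10^-6 m⁴
I_req = 1.888×10^6 mm⁴
Solid square: I = a⁴/12  ⇒  a = (12I)^(1/4) = (12×1.888×10^6)^(1/4) = 69.0 mm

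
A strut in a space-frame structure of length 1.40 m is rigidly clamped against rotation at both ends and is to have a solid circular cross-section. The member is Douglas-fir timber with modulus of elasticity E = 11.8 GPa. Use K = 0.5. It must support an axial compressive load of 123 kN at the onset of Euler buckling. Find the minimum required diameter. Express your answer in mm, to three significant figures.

L_e = K·L = 0.5 × 1.40 = 0.7000 m
Required I = P_cr·L_e²/(π²E) = 1.230×10^5 × 0.7000² / (π² × 1.18×10^10) = 5.175×10^-7 m⁴
I_req = 5.175×10^5 mm⁴
Solid circle: I = πd⁴/64  ⇒  d = (64I/π)^(1/4) = (64×5.175×10^5/π)^(1/4) = 57.0 mm

d ≈ 57.0 mm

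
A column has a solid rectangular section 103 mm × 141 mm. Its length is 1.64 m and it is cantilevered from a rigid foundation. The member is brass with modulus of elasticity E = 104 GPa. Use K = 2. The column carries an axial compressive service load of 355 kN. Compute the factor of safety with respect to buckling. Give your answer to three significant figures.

n ≈ 3.45

Buckling occurs about the weak axis: I_min = h·b³/12 with b = 103 mm (the shorter side).
I_min = 141×103³/12 = 1.284×10^7 mm⁴
I = 1.284×10^7 mm⁴ = 1.284×10^-5 m⁴
Effective length L_e = K·L = 2 × 1.64 = 3.280 m
P_cr = π²EI / L_e² = π² × 104×10⁹ × 1.284×10^-5 / 3.280² = 1.225×10^6 N
Factor of safety n = P_cr / P = 1225.0 / 355 = 3.45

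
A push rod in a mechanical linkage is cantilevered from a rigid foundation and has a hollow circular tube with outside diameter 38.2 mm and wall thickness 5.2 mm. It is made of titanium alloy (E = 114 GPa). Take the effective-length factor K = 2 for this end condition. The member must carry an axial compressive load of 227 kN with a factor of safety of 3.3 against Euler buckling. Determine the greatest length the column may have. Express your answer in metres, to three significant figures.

Inner diameter d_i = 38.2 − 2×5.2 = 27.80 mm
I = π(d_o⁴ − d_i⁴)/64 = π(38.2⁴ − 27.80⁴)/64 = 7.521×10^4 mm⁴
I = 7.521×10^-8 m⁴
Required critical load P_cr = n·P = 3.3 × 227 = 749.1 kN = 7.491×10^5 N
From P_cr = π²EI/(K·L)²:  L = (1/K)·√(π²EI/P_cr) = (1/2)·√(π²×1.14×10^11×7.521×10^-8/7.491×10^5)
L = 0.168 m

L_max ≈ 0.168 m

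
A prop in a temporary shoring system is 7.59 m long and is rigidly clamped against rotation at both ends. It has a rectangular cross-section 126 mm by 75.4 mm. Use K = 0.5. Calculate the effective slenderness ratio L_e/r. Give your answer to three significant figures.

λ ≈ 174

Buckling occurs about the weak axis: I_min = h·b³/12 with b = 75.4 mm (the shorter side).
I_min = 126×75.4³/12 = 4.501×10^6 mm⁴
A = 9.500×10^3 mm²;  r_min = √(I/A) = √(4.501×10^6/9.500×10^3) = 21.77 mm
L_e = K·L = 0.5 × 7.59 m = 3.795 m = 3795.0 mm
λ = L_e / r_min = 3795.0 / 21.77 = 174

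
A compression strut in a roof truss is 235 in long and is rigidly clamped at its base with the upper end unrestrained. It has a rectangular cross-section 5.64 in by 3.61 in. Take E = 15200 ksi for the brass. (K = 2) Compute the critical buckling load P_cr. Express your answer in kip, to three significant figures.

P_cr ≈ 15.0 kip

Buckling occurs about the weak axis: I_min = h·b³/12 with b = 3.61 in (the shorter side).
I_min = 5.64×3.61³/12 = 22.11 in⁴
Effective length L_e = K·L = 2 × 235 = 470.0 in
P_cr = π²EI / L_e² = π² × 15200×10³ × 22.11 / 470.0² = 1.502×10^4 lb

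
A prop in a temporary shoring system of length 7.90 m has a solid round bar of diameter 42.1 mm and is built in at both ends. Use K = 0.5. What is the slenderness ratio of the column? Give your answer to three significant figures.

For a solid circle r = d/4 = 42.1/4 = 10.52 mm
L_e = K·L = 0.5 × 7.90 m = 3.950 m = 3950.0 mm
λ = L_e / r_min = 3950.0 / 10.52 = 375

λ ≈ 375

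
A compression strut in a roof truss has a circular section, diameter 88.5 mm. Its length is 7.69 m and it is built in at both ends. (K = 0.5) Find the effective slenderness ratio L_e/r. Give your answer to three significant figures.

For a solid circle r = d/4 = 88.5/4 = 22.12 mm
L_e = K·L = 0.5 × 7.69 m = 3.845 m = 3845.0 mm
λ = L_e / r_min = 3845.0 / 22.12 = 174

λ ≈ 174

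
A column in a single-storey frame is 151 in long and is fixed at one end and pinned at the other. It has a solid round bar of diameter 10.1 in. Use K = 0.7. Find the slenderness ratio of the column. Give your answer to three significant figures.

I = πd⁴/64 = π×10.1⁴/64 = 510.8 in⁴
A = 80.12 in²;  r_min = √(I/A) = √(510.8/80.12) = 2.525 in
L_e = K·L = 0.7 × 151 = 105.7 in
λ = L_e / r_min = 105.70 / 2.525 = 41.9

λ ≈ 41.9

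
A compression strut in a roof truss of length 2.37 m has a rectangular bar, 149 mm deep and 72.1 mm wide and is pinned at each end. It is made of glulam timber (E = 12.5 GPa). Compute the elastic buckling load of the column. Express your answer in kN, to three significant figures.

P_cr ≈ 102 kN

Buckling occurs about the weak axis: I_min = h·b³/12 with b = 72.1 mm (the shorter side).
I_min = 149×72.1³/12 = 4.654×10^6 mm⁴
I = 4.654×10^6 mm⁴ = 4.654×10^-6 m⁴
Effective length L_e = K·L = 1 × 2.37 = 2.370 m
P_cr = π²EI / L_e² = π² × 12.5×10⁹ × 4.654×10^-6 / 2.370² = 1.022×10^5 N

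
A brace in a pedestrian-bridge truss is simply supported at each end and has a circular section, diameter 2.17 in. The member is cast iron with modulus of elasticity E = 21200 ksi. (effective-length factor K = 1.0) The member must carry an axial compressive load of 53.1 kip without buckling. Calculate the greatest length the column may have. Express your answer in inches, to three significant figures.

I = πd⁴/64 = π×2.17⁴/64 = 1.088 in⁴
At the buckling limit P_cr = P = 5.310×10^4 lb
From P_cr = π²EI/(K·L)²:  L = (1/K)·√(π²EI/P_cr) = (1/1)·√(π²×2.12×10^7×1.088/5.310×10^4)
L = 65.5 in

L_max ≈ 65.5 in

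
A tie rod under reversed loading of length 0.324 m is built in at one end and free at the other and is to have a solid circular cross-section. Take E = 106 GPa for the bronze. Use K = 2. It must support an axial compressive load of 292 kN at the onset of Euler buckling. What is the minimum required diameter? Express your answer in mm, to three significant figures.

L_e = K·L = 2 × 0.324 = 0.6480 m
Required I = P_cr·L_e²/(π²E) = 2.920×10^5 × 0.6480² / (π² × 1.06×10^11) = 1.172×10^-7 m⁴
I_req = 1.172×10^5 mm⁴
Solid circle: I = πd⁴/64  ⇒  d = (64I/π)^(1/4) = (64×1.172×10^5/π)^(1/4) = 39.3 mm

d ≈ 39.3 mm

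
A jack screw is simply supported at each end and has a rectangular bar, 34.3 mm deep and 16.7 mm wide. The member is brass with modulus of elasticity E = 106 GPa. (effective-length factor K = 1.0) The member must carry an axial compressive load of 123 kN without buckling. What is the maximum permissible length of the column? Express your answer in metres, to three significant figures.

L_max ≈ 0.336 m

Buckling occurs about the weak axis: I_min = h·b³/12 with b = 16.7 mm (the shorter side).
I_min = 34.3×16.7³/12 = 1.331×10^4 mm⁴
I = 1.331×10^-8 m⁴
At the buckling limit P_cr = P = 1.230×10^5 N
From P_cr = π²EI/(K·L)²:  L = (1/K)·√(π²EI/P_cr) = (1/1)·√(π²×1.06×10^11×1.331×10^-8/1.230×10^5)
L = 0.336 m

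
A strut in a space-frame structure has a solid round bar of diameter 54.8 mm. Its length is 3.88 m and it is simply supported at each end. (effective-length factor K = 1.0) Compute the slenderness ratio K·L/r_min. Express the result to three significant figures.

λ ≈ 283

I = πd⁴/64 = π×54.8⁴/64 = 4.427×10^5 mm⁴
A = 2.359×10^3 mm²;  r_min = √(I/A) = √(4.427×10^5/2.359×10^3) = 13.70 mm
L_e = K·L = 1 × 3.88 m = 3.880 m = 3880.0 mm
λ = L_e / r_min = 3880.0 / 13.70 = 283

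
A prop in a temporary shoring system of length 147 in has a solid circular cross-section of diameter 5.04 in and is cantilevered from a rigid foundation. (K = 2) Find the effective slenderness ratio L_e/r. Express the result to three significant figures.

For a solid circle r = d/4 = 5.04/4 = 1.260 in
L_e = K·L = 2 × 147 = 294.0 in
λ = L_e / r_min = 294.00 / 1.260 = 233

λ ≈ 233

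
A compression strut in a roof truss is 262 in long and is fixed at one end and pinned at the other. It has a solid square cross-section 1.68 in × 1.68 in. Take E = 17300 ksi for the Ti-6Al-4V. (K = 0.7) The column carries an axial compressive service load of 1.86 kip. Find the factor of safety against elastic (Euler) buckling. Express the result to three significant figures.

n ≈ 1.81

I = a⁴/12 = 1.68⁴/12 = 0.6638 in⁴
Effective length L_e = K·L = 0.7 × 262 = 183.4 in
P_cr = π²EI / L_e² = π² × 17300×10³ × 0.6638 / 183.4² = 3.370×10^3 lb
Factor of safety n = P_cr / P = 3.3698 / 1.86 = 1.81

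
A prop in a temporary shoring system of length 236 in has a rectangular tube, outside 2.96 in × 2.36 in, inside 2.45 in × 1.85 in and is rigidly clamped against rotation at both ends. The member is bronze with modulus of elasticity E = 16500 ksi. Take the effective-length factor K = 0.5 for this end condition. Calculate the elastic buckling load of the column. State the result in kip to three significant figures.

P_cr ≈ 22.8 kip

Weak-axis I_min = (h_o·b_o³ − h_i·b_i³)/12 with b_o = 2.36, b_i = 1.850 in (shorter outer/inner sides).
I_min = (2.96×2.36³ − 2.450×1.850³)/12 = 1.950 in⁴
Effective length L_e = K·L = 0.5 × 236 = 118.0 in
P_cr = π²EI / L_e² = π² × 16500×10³ × 1.950 / 118.0² = 2.280×10^4 lb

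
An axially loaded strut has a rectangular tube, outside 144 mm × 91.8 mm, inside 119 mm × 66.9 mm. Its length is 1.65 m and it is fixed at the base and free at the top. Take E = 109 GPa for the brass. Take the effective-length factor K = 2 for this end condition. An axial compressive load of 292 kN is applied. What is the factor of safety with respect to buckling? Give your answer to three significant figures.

Weak-axis I_min = (h_o·b_o³ − h_i·b_i³)/12 with b_o = 91.8, b_i = 66.90 mm (shorter outer/inner sides).
I_min = (144×91.8³ − 119.0×66.90³)/12 = 6.314×10^6 mm⁴
I = 6.314×10^6 mm⁴ = 6.314×10^-6 m⁴
Effective length L_e = K·L = 2 × 1.65 = 3.300 m
P_cr = π²EI / L_e² = π² × 109×10⁹ × 6.314×10^-6 / 3.300² = 6.238×10^5 N
Factor of safety n = P_cr / P = 623.76 / 292 = 2.14

n ≈ 2.14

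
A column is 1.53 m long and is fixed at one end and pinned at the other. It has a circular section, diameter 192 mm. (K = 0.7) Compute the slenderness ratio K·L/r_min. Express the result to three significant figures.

I = πd⁴/64 = π×192⁴/64 = 6.671×10^7 mm⁴
A = 2.895×10^4 mm²;  r_min = √(I/A) = √(6.671×10^7/2.895×10^4) = 48.00 mm
L_e = K·L = 0.7 × 1.53 m = 1.071 m = 1071.0 mm
λ = L_e / r_min = 1071.0 / 48.00 = 22.3

λ ≈ 22.3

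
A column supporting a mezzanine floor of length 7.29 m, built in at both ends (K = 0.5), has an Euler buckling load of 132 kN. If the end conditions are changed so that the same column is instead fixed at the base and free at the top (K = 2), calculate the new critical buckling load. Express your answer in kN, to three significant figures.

P_cr ∝ 1/K², so P_cr,new = P_cr,old × (K_old/K_new)² = 132 × (0.5/2)²
= 132 × 0.06250 = 8.25 kN

P_cr ≈ 8.25 kN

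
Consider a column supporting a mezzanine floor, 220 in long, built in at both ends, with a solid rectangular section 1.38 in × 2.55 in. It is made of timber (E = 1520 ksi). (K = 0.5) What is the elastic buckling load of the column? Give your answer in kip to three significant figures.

P_cr ≈ 0.692 kip

Buckling occurs about the weak axis: I_min = h·b³/12 with b = 1.38 in (the shorter side).
I_min = 2.55×1.38³/12 = 0.5585 in⁴
Effective length L_e = K·L = 0.5 × 220 = 110.0 in
P_cr = π²EI / L_e² = π² × 1520×10³ × 0.5585 / 110.0² = 692.4 lb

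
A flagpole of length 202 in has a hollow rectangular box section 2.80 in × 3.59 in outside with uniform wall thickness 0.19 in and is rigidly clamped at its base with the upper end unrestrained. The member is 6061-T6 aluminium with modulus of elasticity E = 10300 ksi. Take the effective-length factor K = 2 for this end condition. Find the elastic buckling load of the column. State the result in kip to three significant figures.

Inner dimensions: h_i = 3.59 − 2×0.19 = 3.210 in, b_i = 2.80 − 2×0.19 = 2.420 in
Weak-axis I_min = (h_o·b_o³ − h_i·b_i³)/12 with b_o = 2.80, b_i = 2.420 in (shorter outer/inner sides).
I_min = (3.59×2.80³ − 3.210×2.420³)/12 = 2.776 in⁴
Effective length L_e = K·L = 2 × 202 = 404.0 in
P_cr = π²EI / L_e² = π² × 10300×10³ × 2.776 / 404.0² = 1.729×10^3 lb

P_cr ≈ 1.73 kip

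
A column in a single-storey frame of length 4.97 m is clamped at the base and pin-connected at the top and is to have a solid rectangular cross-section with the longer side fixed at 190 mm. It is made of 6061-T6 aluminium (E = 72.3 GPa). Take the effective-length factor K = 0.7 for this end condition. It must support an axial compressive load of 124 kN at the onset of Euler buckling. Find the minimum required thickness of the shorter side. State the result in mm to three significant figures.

b ≈ 51.0 mm

L_e = K·L = 0.7 × 4.97 = 3.479 m
Required I = P_cr·L_e²/(π²E) = 1.240×10^5 × 3.479² / (π² × 7.23×10^10) = 2.103×10^-6 m⁴
I_req = 2.103×10^6 mm⁴
Rectangle, weak axis: I_min = h·b³/12 with h = 190 mm fixed  ⇒  b = (12I/h)^(1/3) = 51.0 mm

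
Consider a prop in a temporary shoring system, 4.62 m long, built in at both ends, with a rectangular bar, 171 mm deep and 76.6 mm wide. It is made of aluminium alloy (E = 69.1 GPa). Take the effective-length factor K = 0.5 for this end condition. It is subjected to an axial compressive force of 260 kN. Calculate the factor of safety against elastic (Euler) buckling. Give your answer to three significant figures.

n ≈ 3.15

Buckling occurs about the weak axis: I_min = h·b³/12 with b = 76.6 mm (the shorter side).
I_min = 171×76.6³/12 = 6.405×10^6 mm⁴
I = 6.405×10^6 mm⁴ = 6.405×10^-6 m⁴
Effective length L_e = K·L = 0.5 × 4.62 = 2.310 m
P_cr = π²EI / L_e² = π² × 69.1×10⁹ × 6.405×10^-6 / 2.310² = 8.186×10^5 N
Factor of safety n = P_cr / P = 818.57 / 260 = 3.15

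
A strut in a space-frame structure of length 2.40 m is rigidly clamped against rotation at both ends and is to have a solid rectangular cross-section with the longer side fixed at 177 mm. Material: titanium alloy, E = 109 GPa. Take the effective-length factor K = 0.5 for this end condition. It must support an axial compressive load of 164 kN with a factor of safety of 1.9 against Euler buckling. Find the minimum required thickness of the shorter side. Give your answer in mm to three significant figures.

b ≈ 30.5 mm

Required P_cr = n·P = 1.9 × 164 = 311.6 kN
L_e = K·L = 0.5 × 2.40 = 1.200 m
Required I = P_cr·L_e²/(π²E) = 3.116×10^5 × 1.200² / (π² × 1.09×10^11) = 4.171×10^-7 m⁴
I_req = 4.171×10^5 mm⁴
Rectangle, weak axis: I_min = h·b³/12 with h = 177 mm fixed  ⇒  b = (12I/h)^(1/3) = 30.5 mm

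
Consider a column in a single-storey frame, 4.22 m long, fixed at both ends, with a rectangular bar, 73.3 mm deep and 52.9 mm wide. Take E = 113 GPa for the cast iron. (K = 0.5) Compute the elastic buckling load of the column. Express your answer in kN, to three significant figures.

P_cr ≈ 227 kN

Buckling occurs about the weak axis: I_min = h·b³/12 with b = 52.9 mm (the shorter side).
I_min = 73.3×52.9³/12 = 9.043×10^5 mm⁴
I = 9.043×10^5 mm⁴ = 9.043×10^-7 m⁴
Effective length L_e = K·L = 0.5 × 4.22 = 2.110 m
P_cr = π²EI / L_e² = π² × 113×10⁹ × 9.043×10^-7 / 2.110² = 2.265×10^5 N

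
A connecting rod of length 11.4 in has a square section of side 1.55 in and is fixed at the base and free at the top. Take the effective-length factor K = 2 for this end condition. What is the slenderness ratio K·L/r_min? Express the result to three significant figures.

I = a⁴/12 = 1.55⁴/12 = 0.4810 in⁴
A = 2.403 in²;  r_min = √(I/A) = √(0.4810/2.403) = 0.4474 in
L_e = K·L = 2 × 11.4 = 22.80 in
λ = L_e / r_min = 22.800 / 0.4474 = 51.0

λ ≈ 51.0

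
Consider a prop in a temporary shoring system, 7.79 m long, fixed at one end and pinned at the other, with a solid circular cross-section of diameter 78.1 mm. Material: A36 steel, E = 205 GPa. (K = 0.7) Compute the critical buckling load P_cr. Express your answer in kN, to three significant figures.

P_cr ≈ 124 kN

I = πd⁴/64 = π×78.1⁴/64 = 1.826×10^6 mm⁴
I = 1.826×10^6 mm⁴ = 1.826×10^-6 m⁴
Effective length L_e = K·L = 0.7 × 7.79 = 5.453 m
P_cr = π²EI / L_e² = π² × 205×10⁹ × 1.826×10^-6 / 5.453² = 1.243×10^5 N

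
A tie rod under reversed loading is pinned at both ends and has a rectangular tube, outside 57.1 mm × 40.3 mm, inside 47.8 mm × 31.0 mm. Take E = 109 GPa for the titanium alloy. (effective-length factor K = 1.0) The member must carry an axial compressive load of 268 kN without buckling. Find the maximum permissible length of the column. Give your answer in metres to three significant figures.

L_max ≈ 0.880 m

Weak-axis I_min = (h_o·b_o³ − h_i·b_i³)/12 with b_o = 40.3, b_i = 31.00 mm (shorter outer/inner sides).
I_min = (57.1×40.3³ − 47.80×31.00³)/12 = 1.928×10^5 mm⁴
I = 1.928×10^-7 m⁴
At the buckling limit P_cr = P = 2.680×10^5 N
From P_cr = π²EI/(K·L)²:  L = (1/K)·√(π²EI/P_cr) = (1/1)·√(π²×1.09×10^11×1.928×10^-7/2.680×10^5)
L = 0.880 m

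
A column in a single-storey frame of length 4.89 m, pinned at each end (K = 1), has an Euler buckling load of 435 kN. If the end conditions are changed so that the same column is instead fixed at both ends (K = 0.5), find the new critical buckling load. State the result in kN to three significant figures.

P_cr ≈ 1740 kN

P_cr ∝ 1/K², so P_cr,new = P_cr,old × (K_old/K_new)² = 435 × (1/0.5)²
= 435 × 4.000 = 1740 kN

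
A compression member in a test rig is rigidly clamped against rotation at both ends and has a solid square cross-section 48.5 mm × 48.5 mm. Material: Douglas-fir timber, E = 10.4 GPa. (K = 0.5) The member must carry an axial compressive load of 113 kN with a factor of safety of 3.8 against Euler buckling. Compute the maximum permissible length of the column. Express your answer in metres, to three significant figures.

L_max ≈ 0.664 m

I = a⁴/12 = 48.5⁴/12 = 4.611×10^5 mm⁴
I = 4.611×10^-7 m⁴
Required critical load P_cr = n·P = 3.8 × 113 = 429.4 kN = 4.294×10^5 N
From P_cr = π²EI/(K·L)²:  L = (1/K)·√(π²EI/P_cr) = (1/0.5)·√(π²×1.04×10^10×4.611×10^-7/4.294×10^5)
L = 0.664 m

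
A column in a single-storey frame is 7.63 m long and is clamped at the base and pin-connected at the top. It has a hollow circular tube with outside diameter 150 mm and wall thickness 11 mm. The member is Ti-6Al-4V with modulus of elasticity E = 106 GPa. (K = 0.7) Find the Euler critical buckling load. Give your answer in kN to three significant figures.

P_cr ≈ 428 kN

Inner diameter d_i = 150 − 2×11 = 128.0 mm
I = π(d_o⁴ − d_i⁴)/64 = π(150⁴ − 128.0⁴)/64 = 1.167×10^7 mm⁴
I = 1.167×10^7 mm⁴ = 1.167×10^-5 m⁴
Effective length L_e = K·L = 0.7 × 7.63 = 5.341 m
P_cr = π²EI / L_e² = π² × 106×10⁹ × 1.167×10^-5 / 5.341² = 4.281×10^5 N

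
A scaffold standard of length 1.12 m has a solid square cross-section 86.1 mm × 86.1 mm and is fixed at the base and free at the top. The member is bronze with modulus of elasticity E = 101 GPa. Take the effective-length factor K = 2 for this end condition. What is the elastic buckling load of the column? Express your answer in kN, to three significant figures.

I = a⁴/12 = 86.1⁴/12 = 4.580×10^6 mm⁴
I = 4.580×10^6 mm⁴ = 4.580×10^-6 m⁴
Effective length L_e = K·L = 2 × 1.12 = 2.240 m
P_cr = π²EI / L_e² = π² × 101×10⁹ × 4.580×10^-6 / 2.240² = 9.098×10^5 N

P_cr ≈ 910 kN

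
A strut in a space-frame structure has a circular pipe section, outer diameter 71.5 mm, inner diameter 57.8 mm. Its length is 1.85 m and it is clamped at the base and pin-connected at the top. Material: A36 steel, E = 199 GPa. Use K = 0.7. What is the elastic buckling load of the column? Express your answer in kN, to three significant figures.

d_o = 71.5 mm, d_i = 57.8 mm
I = π(d_o⁴ − d_i⁴)/64 = π(71.5⁴ − 57.80⁴)/64 = 7.350×10^5 mm⁴
I = 7.350×10^5 mm⁴ = 7.350×10^-7 m⁴
Effective length L_e = K·L = 0.7 × 1.85 = 1.295 m
P_cr = π²EI / L_e² = π² × 199×10⁹ × 7.350×10^-7 / 1.295² = 8.608×10^5 N

P_cr ≈ 861 kN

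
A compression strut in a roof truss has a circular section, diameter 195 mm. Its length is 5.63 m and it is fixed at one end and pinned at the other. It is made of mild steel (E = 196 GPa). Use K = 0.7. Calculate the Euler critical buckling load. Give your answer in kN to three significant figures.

P_cr ≈ 8840 kN

I = πd⁴/64 = π×195⁴/64 = 7.098×10^7 mm⁴
I = 7.098×10^7 mm⁴ = 7.098×10^-5 m⁴
Effective length L_e = K·L = 0.7 × 5.63 = 3.941 m
P_cr = π²EI / L_e² = π² × 196×10⁹ × 7.098×10^-5 / 3.941² = 8.840×10^6 N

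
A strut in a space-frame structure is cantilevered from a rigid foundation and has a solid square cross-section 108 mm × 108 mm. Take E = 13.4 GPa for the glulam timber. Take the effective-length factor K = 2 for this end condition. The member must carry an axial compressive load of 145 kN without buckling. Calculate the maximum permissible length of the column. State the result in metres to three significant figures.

I = a⁴/12 = 108⁴/12 = 1.134×10^7 mm⁴
I = 1.134×10^-5 m⁴
At the buckling limit P_cr = P = 1.450×10^5 N
From P_cr = π²EI/(K·L)²:  L = (1/K)·√(π²EI/P_cr) = (1/2)·√(π²×1.34×10^10×1.134×10^-5/1.450×10^5)
L = 1.61 m

L_max ≈ 1.61 m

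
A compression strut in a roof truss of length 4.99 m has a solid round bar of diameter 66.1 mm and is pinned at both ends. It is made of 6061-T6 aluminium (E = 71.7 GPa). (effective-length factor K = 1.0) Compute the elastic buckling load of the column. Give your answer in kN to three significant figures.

I = πd⁴/64 = π×66.1⁴/64 = 9.371×10^5 mm⁴
I = 9.371×10^5 mm⁴ = 9.371×10^-7 m⁴
Effective length L_e = K·L = 1 × 4.99 = 4.990 m
P_cr = π²EI / L_e² = π² × 71.7×10⁹ × 9.371×10^-7 / 4.990² = 2.663×10^4 N

P_cr ≈ 26.6 kN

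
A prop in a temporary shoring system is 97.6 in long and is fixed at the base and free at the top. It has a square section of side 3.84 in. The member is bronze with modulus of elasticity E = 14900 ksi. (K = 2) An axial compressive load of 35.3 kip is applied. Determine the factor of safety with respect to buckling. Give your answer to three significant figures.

I = a⁴/12 = 3.84⁴/12 = 18.12 in⁴
Effective length L_e = K·L = 2 × 97.6 = 195.2 in
P_cr = π²EI / L_e² = π² × 14900×10³ × 18.12 / 195.2² = 6.993×10^4 lb
Factor of safety n = P_cr / P = 69.931 / 35.3 = 1.98

n ≈ 1.98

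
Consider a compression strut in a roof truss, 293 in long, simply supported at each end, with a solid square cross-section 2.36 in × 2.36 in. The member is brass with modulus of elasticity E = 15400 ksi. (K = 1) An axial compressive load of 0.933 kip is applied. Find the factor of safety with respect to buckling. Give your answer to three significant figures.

I = a⁴/12 = 2.36⁴/12 = 2.585 in⁴
Effective length L_e = K·L = 1 × 293 = 293.0 in
P_cr = π²EI / L_e² = π² × 15400×10³ × 2.585 / 293.0² = 4.577×10^3 lb
Factor of safety n = P_cr / P = 4.5767 / 0.933 = 4.91

n ≈ 4.91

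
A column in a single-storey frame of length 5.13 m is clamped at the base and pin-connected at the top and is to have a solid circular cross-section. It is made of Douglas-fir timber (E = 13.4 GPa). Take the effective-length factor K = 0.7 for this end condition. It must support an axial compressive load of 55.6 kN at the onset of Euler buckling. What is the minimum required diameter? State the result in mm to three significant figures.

d ≈ 103 mm

L_e = K·L = 0.7 × 5.13 = 3.591 m
Required I = P_cr·L_e²/(π²E) = 5.560×10^4 × 3.591² / (π² × 1.34×10^10) = 5.421×10^-6 m⁴
I_req = 5.421×10^6 mm⁴
Solid circle: I = πd⁴/64  ⇒  d = (64I/π)^(1/4) = (64×5.421×10^6/π)^(1/4) = 103 mm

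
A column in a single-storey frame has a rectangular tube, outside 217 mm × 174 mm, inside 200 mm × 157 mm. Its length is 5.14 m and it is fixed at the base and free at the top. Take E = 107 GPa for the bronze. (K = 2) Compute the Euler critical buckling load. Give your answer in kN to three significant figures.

P_cr ≈ 307 kN

Weak-axis I_min = (h_o·b_o³ − h_i·b_i³)/12 with b_o = 174, b_i = 157.0 mm (shorter outer/inner sides).
I_min = (217×174³ − 200.0×157.0³)/12 = 3.077×10^7 mm⁴
I = 3.077×10^7 mm⁴ = 3.077×10^-5 m⁴
Effective length L_e = K·L = 2 × 5.14 = 10.28 m
P_cr = π²EI / L_e² = π² × 107×10⁹ × 3.077×10^-5 / 10.28² = 3.074×10^5 N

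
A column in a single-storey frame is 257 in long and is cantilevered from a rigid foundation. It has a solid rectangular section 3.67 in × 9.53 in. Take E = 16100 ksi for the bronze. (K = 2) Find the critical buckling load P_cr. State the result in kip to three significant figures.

P_cr ≈ 23.6 kip

Buckling occurs about the weak axis: I_min = h·b³/12 with b = 3.67 in (the shorter side).
I_min = 9.53×3.67³/12 = 39.26 in⁴
Effective length L_e = K·L = 2 × 257 = 514.0 in
P_cr = π²EI / L_e² = π² × 16100×10³ × 39.26 / 514.0² = 2.361×10^4 lb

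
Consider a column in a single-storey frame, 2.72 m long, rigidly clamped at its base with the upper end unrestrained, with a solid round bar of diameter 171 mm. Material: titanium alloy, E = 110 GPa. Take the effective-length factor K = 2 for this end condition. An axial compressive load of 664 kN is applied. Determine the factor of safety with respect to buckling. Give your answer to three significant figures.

I = πd⁴/64 = π×171⁴/64 = 4.197×10^7 mm⁴
I = 4.197×10^7 mm⁴ = 4.197×10^-5 m⁴
Effective length L_e = K·L = 2 × 2.72 = 5.440 m
P_cr = π²EI / L_e² = π² × 110×10⁹ × 4.197×10^-5 / 5.440² = 1.540×10^6 N
Factor of safety n = P_cr / P = 1539.7 / 664 = 2.32

n ≈ 2.32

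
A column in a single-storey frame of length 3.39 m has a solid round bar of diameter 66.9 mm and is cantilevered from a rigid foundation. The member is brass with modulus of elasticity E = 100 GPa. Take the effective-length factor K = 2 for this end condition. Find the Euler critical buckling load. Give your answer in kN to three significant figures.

I = πd⁴/64 = π×66.9⁴/64 = 9.833×10^5 mm⁴
I = 9.833×10^5 mm⁴ = 9.833×10^-7 m⁴
Effective length L_e = K·L = 2 × 3.39 = 6.780 m
P_cr = π²EI / L_e² = π² × 100×10⁹ × 9.833×10^-7 / 6.780² = 2.111×10^4 N

P_cr ≈ 21.1 kN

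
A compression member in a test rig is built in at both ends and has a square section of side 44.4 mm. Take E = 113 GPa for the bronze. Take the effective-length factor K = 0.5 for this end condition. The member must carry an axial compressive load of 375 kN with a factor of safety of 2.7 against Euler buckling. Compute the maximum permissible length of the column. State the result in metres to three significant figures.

I = a⁴/12 = 44.4⁴/12 = 3.239×10^5 mm⁴
I = 3.239×10^-7 m⁴
Required critical load P_cr = n·P = 2.7 × 375 = 1013 kN = 1.013×10^6 N
From P_cr = π²EI/(K·L)²:  L = (1/K)·√(π²EI/P_cr) = (1/0.5)·√(π²×1.13×10^11×3.239×10^-7/1.013×10^6)
L = 1.19 m

L_max ≈ 1.19 m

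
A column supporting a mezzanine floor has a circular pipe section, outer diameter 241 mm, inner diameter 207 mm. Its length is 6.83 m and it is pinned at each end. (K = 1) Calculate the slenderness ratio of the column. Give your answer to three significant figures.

d_o = 241 mm, d_i = 207 mm
I = π(d_o⁴ − d_i⁴)/64 = π(241⁴ − 207.0⁴)/64 = 7.547×10^7 mm⁴
A = 1.196×10^4 mm²;  r_min = √(I/A) = √(7.547×10^7/1.196×10^4) = 79.42 mm
L_e = K·L = 1 × 6.83 m = 6.830 m = 6830.0 mm
λ = L_e / r_min = 6830.0 / 79.42 = 86.0

λ ≈ 86.0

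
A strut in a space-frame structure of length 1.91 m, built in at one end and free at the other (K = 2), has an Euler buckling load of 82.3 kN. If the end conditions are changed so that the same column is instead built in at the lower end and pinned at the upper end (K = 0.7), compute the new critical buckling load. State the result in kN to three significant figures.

P_cr ≈ 672 kN

P_cr ∝ 1/K², so P_cr,new = P_cr,old × (K_old/K_new)² = 82.3 × (2/0.7)²
= 82.3 × 8.163 = 672 kN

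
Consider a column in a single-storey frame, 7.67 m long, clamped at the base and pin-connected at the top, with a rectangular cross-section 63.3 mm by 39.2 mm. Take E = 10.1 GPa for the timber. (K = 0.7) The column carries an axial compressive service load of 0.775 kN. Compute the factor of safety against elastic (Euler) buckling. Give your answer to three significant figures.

n ≈ 1.42

Buckling occurs about the weak axis: I_min = h·b³/12 with b = 39.2 mm (the shorter side).
I_min = 63.3×39.2³/12 = 3.177×10^5 mm⁴
I = 3.177×10^5 mm⁴ = 3.177×10^-7 m⁴
Effective length L_e = K·L = 0.7 × 7.67 = 5.369 m
P_cr = π²EI / L_e² = π² × 10.1×10⁹ × 3.177×10^-7 / 5.369² = 1.099×10^3 N
Factor of safety n = P_cr / P = 1.0988 / 0.775 = 1.42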